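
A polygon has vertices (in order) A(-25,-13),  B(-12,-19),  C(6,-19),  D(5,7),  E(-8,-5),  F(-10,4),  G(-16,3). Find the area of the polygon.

532

Apply Gauss's area formula: 2A = Σ (x_i·y_{i+1} − x_{i+1}·y_i), indices taken mod 7.
A→B: (-25)(-19) − (-12)(-13) = 319
B→C: (-12)(-19) − (6)(-19) = 342
C→D: (6)(7) − (5)(-19) = 137
D→E: (5)(-5) − (-8)(7) = 31
E→F: (-8)(4) − (-10)(-5) = -82
F→G: (-10)(3) − (-16)(4) = 34
G→A: (-16)(-13) − (-25)(3) = 283
Σ = 1064
Area = |Σ|/2 = 532.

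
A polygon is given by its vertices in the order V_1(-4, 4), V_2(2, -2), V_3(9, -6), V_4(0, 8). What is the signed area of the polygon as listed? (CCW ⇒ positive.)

55

Cross-terms: 0, 6, 72, 32  ⇒  Σ = 110
Signed area = Σ/2 = 55 (positive ⇒ counter-clockwise traversal).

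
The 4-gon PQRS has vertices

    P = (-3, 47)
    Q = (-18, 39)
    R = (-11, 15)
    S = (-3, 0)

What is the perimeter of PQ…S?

|PQ| = √((-15)² + (-8)²) = √289 = 17
|QR| = √((7)² + (-24)²) = √625 = 25
|RS| = √((8)² + (-15)²) = √289 = 17
|SP| = √((0)² + (47)²) = √2209 = 47
Perimeter = 17 + 25 + 17 + 47 = 106.

106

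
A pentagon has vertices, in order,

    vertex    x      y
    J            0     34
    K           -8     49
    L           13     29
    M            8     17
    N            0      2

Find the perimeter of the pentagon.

108

|JK| = √((-8)² + (15)²) = √289 = 17
|KL| = √((21)² + (-20)²) = √841 = 29
|LM| = √((-5)² + (-12)²) = √169 = 13
|MN| = √((-8)² + (-15)²) = √289 = 17
|NJ| = √((0)² + (32)²) = √1024 = 32
Perimeter = 17 + 29 + 13 + 17 + 32 = 108.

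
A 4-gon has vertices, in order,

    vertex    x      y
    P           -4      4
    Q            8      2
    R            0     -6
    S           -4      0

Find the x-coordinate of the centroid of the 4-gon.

Apply the shoelace formula. First the cross-terms c_i = x_i·y_{i+1} − x_{i+1}·y_i:
  -40, -48, -24, -16  ⇒  2A = -128, A = -64.
Then Σ (x_i + x_{i+1})·c_i = -320, so x̄ = -320 / (6·(-64)) = 5/6.

5/6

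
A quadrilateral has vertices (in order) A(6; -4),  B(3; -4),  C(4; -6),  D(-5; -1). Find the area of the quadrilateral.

11

A→B: (6)(-4) − (3)(-4) = -12
B→C: (3)(-6) − (4)(-4) = -2
C→D: (4)(-1) − (-5)(-6) = -34
D→A: (-5)(-4) − (6)(-1) = 26
Σ = -22
Area = |Σ|/2 = 11.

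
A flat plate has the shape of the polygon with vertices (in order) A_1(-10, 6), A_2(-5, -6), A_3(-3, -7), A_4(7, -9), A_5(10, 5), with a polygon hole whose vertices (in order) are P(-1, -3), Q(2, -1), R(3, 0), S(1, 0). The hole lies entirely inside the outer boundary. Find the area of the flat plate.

Outer boundary:
A_1→A_2: (-10)(-6) − (-5)(6) = 90
A_2→A_3: (-5)(-7) − (-3)(-6) = 17
A_3→A_4: (-3)(-9) − (7)(-7) = 76
A_4→A_5: (7)(5) − (10)(-9) = 125
A_5→A_1: (10)(6) − (-10)(5) = 110
Σ = 418
Area = |Σ|/2 = 209.
Hole:
Σ = (7) + (3) + (0) + (-3) = 7
Area = |Σ|/2 = 3.5.
Net area = 209 − 3.5 = 205.5.

205.5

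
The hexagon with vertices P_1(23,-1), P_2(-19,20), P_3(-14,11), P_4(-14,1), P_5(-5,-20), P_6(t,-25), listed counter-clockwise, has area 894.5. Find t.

Write out the shoelace sum; only the two edges meeting at P_6 involve t:
2·Area = [((-5)·(-25) − t·(-20)) + (t·(-1) − 23·(-25))] + 937
       = 19·t + 1637 = 1789
⇒ t = 8.

8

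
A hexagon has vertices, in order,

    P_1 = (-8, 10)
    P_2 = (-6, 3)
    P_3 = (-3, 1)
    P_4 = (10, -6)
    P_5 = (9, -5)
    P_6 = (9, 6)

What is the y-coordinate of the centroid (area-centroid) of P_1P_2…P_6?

Apply the shoelace formula. First the cross-terms c_i = x_i·y_{i+1} − x_{i+1}·y_i:
  36, 3, 8, 4, 99, 138  ⇒  2A = 288, A = 144.
Then Σ (y_i + y_{i+1})·c_i = 2703, so ȳ = 2703 / (6·144) = 901/288.

901/288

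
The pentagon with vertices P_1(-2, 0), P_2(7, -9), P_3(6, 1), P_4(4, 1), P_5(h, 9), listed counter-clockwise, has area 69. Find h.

Write out the shoelace sum; only the two edges meeting at P_5 involve h:
2·Area = [(4·9 − h·1) + (h·0 − (-2)·9)] + 81
       = -1·h + 135 = 138
⇒ h = -3.

-3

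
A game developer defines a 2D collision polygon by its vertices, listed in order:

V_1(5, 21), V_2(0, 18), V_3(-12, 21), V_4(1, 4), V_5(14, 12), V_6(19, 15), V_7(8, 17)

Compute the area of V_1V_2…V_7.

Σ = (90) + (216) + (-69) + (-44) + (-18) + (203) + (83) = 461
Area = |Σ|/2 = 230.5.

230.5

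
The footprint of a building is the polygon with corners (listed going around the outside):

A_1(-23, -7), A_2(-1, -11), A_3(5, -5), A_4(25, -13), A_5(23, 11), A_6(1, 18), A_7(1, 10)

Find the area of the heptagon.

Apply the shoelace formula: 2A = Σ (x_i·y_{i+1} − x_{i+1}·y_i), indices taken mod 7.
Σ = (246) + (60) + (60) + (574) + (403) + (-8) + (223) = 1558
Area = |Σ|/2 = 779.

779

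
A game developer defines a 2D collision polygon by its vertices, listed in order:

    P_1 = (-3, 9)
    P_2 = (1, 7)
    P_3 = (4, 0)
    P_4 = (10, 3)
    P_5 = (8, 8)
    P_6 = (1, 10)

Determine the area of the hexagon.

Apply Gauss's area formula: 2A = Σ (x_i·y_{i+1} − x_{i+1}·y_i), indices taken mod 6.
Σ = (-30) + (-28) + (12) + (56) + (72) + (39) = 121
Area = |Σ|/2 = 60.5.

60.5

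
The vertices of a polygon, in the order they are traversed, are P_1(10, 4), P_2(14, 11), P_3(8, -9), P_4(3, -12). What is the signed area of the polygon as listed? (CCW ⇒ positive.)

Σ = (54) + (-214) + (-69) + (132) = -97
Signed area = Σ/2 = -48.5 (negative ⇒ clockwise traversal).

-48.5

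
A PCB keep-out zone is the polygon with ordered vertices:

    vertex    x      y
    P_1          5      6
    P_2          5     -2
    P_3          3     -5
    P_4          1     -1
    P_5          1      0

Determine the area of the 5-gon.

25

Apply the shoelace (surveyor's) formula: 2A = Σ (x_i·y_{i+1} − x_{i+1}·y_i), indices taken mod 5.
Cross-terms: -40, -19, 2, 1, 6  ⇒  Σ = -50
Area = |Σ|/2 = 25.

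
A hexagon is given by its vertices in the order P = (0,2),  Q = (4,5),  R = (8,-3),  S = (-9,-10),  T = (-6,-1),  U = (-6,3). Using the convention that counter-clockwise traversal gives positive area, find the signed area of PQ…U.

-127

Apply the shoelace (surveyor's) formula: 2A = Σ (x_i·y_{i+1} − x_{i+1}·y_i), indices taken mod 6.
P→Q: (0)(5) − (4)(2) = -8
Q→R: (4)(-3) − (8)(5) = -52
R→S: (8)(-10) − (-9)(-3) = -107
S→T: (-9)(-1) − (-6)(-10) = -51
T→U: (-6)(3) − (-6)(-1) = -24
U→P: (-6)(2) − (0)(3) = -12
Σ = -254
Signed area = Σ/2 = -127 (negative ⇒ clockwise traversal).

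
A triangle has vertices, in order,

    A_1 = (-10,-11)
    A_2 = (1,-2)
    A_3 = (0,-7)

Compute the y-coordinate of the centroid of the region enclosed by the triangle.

Apply the surveyor's formula. First the cross-terms c_i = x_i·y_{i+1} − x_{i+1}·y_i:
  31, -7, -70  ⇒  2A = -46, A = -23.
Then Σ (y_i + y_{i+1})·c_i = 920, so ȳ = 920 / (6·(-23)) = -20/3.

-20/3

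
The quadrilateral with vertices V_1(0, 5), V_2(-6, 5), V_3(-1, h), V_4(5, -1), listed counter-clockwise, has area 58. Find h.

-5

The doubled signed area Σ (x_i y_{i+1} − x_{i+1} y_i) is linear in h.
With h=0 it equals 61; the coefficient of h is -11 (from the two edges through V_3).
So -11·h + 61 = 2·58 = 116 ⇒ h = -5.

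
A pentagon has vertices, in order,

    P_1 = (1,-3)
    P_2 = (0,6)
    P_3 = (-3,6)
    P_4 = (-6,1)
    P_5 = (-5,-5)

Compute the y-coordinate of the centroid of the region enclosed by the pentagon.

Apply the shoelace formula. First the cross-terms c_i = x_i·y_{i+1} − x_{i+1}·y_i:
  6, 18, 33, 35, 20  ⇒  2A = 112, A = 56.
Then Σ (y_i + y_{i+1})·c_i = 165, so ȳ = 165 / (6·56) = 55/112.

55/112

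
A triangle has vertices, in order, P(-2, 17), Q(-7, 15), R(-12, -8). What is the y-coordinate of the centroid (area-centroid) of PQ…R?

Apply the surveyor's formula. First the cross-terms c_i = x_i·y_{i+1} − x_{i+1}·y_i:
  89, 236, -220  ⇒  2A = 105, A = 52.5.
Then Σ (y_i + y_{i+1})·c_i = 2520, so ȳ = 2520 / (6·52.5) = 8.

8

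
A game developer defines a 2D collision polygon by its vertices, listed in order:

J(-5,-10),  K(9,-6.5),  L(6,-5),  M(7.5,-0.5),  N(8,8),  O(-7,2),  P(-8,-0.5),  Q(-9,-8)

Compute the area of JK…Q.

Apply the surveyor's formula: 2A = Σ (x_i·y_{i+1} − x_{i+1}·y_i), indices taken mod 8.
Σ = (122.5) + (-6) + (34.5) + (64) + (72) + (19.5) + (59.5) + (50) = 416
Area = |Σ|/2 = 208.

208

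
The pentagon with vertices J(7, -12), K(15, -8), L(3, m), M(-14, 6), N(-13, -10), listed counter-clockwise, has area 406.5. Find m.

7

Write out the shoelace sum; only the two edges meeting at L involve m:
2·Area = [(15·m − 3·(-8)) + (3·6 − (-14)·m)] + 568
       = 29·m + 610 = 813
⇒ m = 7.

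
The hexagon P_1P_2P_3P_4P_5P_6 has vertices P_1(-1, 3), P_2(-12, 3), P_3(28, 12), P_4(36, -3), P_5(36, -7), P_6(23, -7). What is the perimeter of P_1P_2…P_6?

112

|P_1P_2| = √((-11)² + (0)²) = √121 = 11
|P_2P_3| = √((40)² + (9)²) = √1681 = 41
|P_3P_4| = √((8)² + (-15)²) = √289 = 17
|P_4P_5| = √((0)² + (-4)²) = √16 = 4
|P_5P_6| = √((-13)² + (0)²) = √169 = 13
|P_6P_1| = √((-24)² + (10)²) = √676 = 26
Perimeter = 11 + 41 + 17 + 4 + 13 + 26 = 112.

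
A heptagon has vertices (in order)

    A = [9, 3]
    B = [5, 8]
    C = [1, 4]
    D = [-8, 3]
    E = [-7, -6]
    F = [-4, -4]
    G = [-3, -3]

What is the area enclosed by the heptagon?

97.5

Σ = (57) + (12) + (35) + (69) + (4) + (0) + (18) = 195
Area = |Σ|/2 = 97.5.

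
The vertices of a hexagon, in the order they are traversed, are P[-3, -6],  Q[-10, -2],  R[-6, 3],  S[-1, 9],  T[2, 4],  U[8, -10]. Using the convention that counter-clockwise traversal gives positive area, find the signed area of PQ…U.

-149.5

Cross-terms: -54, -42, -51, -22, -52, -78  ⇒  Σ = -299
Signed area = Σ/2 = -149.5 (negative ⇒ clockwise traversal).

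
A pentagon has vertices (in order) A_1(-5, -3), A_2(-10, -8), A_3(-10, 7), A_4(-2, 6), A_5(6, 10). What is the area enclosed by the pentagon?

105

Cross-terms: 10, -150, -46, -56, 32  ⇒  Σ = -210
Area = |Σ|/2 = 105.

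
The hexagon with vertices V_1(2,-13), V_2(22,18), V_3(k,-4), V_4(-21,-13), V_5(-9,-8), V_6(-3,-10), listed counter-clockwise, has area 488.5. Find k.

The doubled signed area Σ (x_i y_{i+1} − x_{i+1} y_i) is linear in k.
With k=0 it equals 326; the coefficient of k is -31 (from the two edges through V_3).
So -31·k + 326 = 2·488.5 = 977 ⇒ k = -21.

-21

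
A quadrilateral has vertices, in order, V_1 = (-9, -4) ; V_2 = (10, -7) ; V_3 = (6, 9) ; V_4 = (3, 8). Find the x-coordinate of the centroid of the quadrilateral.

511/237

Apply Gauss's area formula. First the cross-terms c_i = x_i·y_{i+1} − x_{i+1}·y_i:
  103, 132, 21, 60  ⇒  2A = 316, A = 158.
Then Σ (x_i + x_{i+1})·c_i = 2044, so x̄ = 2044 / (6·158) = 511/237.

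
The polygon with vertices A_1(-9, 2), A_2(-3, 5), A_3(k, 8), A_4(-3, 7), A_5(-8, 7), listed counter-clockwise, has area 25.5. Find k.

The doubled signed area Σ (x_i y_{i+1} − x_{i+1} y_i) is linear in k.
With k=0 it equals 43; the coefficient of k is 2 (from the two edges through A_3).
So 2·k + 43 = 2·25.5 = 51 ⇒ k = 4.

4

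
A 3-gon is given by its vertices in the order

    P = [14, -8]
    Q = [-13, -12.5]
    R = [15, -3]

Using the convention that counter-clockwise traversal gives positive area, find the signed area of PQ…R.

Apply the shoelace (surveyor's) formula: 2A = Σ (x_i·y_{i+1} − x_{i+1}·y_i), indices taken mod 3.
Σ = (-279) + (226.5) + (-78) = -130.5
Signed area = Σ/2 = -65.25 (negative ⇒ clockwise traversal).

-65.25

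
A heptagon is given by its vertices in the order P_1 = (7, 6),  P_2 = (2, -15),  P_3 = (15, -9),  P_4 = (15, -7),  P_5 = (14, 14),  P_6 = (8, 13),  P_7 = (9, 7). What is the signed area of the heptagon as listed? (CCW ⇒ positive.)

221

Apply the surveyor's formula: 2A = Σ (x_i·y_{i+1} − x_{i+1}·y_i), indices taken mod 7.
Σ = (-117) + (207) + (30) + (308) + (70) + (-61) + (5) = 442
Signed area = Σ/2 = 221 (positive ⇒ counter-clockwise traversal).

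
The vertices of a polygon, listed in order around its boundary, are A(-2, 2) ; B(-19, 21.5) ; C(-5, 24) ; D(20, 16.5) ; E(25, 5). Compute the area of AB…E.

Σ = (-5) + (-348.5) + (-562.5) + (-312.5) + (60) = -1168.5
Area = |Σ|/2 = 584.25.

584.25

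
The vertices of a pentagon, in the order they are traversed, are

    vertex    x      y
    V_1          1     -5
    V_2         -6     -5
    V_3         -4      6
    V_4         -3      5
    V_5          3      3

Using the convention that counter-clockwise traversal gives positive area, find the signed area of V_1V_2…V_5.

-67.5

V_1→V_2: (1)(-5) − (-6)(-5) = -35
V_2→V_3: (-6)(6) − (-4)(-5) = -56
V_3→V_4: (-4)(5) − (-3)(6) = -2
V_4→V_5: (-3)(3) − (3)(5) = -24
V_5→V_1: (3)(-5) − (1)(3) = -18
Σ = -135
Signed area = Σ/2 = -67.5 (negative ⇒ clockwise traversal).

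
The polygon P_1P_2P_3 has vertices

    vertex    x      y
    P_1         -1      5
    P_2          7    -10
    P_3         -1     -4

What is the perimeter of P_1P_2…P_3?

36

|P_1P_2| = √((8)² + (-15)²) = √289 = 17
|P_2P_3| = √((-8)² + (6)²) = √100 = 10
|P_3P_1| = √((0)² + (9)²) = √81 = 9
Perimeter = 17 + 10 + 9 = 36.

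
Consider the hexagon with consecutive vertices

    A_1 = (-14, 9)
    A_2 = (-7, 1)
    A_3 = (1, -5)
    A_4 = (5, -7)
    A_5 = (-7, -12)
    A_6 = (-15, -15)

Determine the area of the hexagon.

Σ = (49) + (34) + (18) + (-109) + (-75) + (-345) = -428
Area = |Σ|/2 = 214.

214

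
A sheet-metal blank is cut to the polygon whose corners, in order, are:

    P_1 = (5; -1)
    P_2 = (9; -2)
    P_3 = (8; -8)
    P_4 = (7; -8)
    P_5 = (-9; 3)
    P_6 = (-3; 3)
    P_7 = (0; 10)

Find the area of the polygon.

Cross-terms: -1, -56, -8, -51, -18, -30, -50  ⇒  Σ = -214
Area = |Σ|/2 = 107.

107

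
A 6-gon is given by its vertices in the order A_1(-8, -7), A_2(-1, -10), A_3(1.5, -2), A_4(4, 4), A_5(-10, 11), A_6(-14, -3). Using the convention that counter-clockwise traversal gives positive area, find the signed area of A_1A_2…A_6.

223

A_1→A_2: (-8)(-10) − (-1)(-7) = 73
A_2→A_3: (-1)(-2) − (1.5)(-10) = 17
A_3→A_4: (1.5)(4) − (4)(-2) = 14
A_4→A_5: (4)(11) − (-10)(4) = 84
A_5→A_6: (-10)(-3) − (-14)(11) = 184
A_6→A_1: (-14)(-7) − (-8)(-3) = 74
Σ = 446
Signed area = Σ/2 = 223 (positive ⇒ counter-clockwise traversal).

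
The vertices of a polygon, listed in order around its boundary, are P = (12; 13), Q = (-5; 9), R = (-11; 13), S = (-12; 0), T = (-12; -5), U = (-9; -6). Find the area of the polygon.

Apply the surveyor's formula: 2A = Σ (x_i·y_{i+1} − x_{i+1}·y_i), indices taken mod 6.
Σ = (173) + (34) + (156) + (60) + (27) + (-45) = 405
Area = |Σ|/2 = 202.5.

202.5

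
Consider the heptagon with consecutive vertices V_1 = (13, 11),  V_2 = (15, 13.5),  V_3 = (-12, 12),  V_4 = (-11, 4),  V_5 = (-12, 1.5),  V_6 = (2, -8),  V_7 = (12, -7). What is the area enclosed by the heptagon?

Apply Gauss's area formula: 2A = Σ (x_i·y_{i+1} − x_{i+1}·y_i), indices taken mod 7.
Σ = (10.5) + (342) + (84) + (31.5) + (93) + (82) + (223) = 866
Area = |Σ|/2 = 433.

433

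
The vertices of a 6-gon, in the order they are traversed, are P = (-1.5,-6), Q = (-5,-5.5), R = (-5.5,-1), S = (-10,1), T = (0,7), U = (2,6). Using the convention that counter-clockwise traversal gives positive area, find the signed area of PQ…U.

Σ = (-21.75) + (-25.25) + (-15.5) + (-70) + (-14) + (-3) = -149.5
Signed area = Σ/2 = -74.75 (negative ⇒ clockwise traversal).

-74.75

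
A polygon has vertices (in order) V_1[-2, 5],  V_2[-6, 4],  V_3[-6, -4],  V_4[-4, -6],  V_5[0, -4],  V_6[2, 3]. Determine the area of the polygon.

Σ = (22) + (48) + (20) + (16) + (8) + (16) = 130
Area = |Σ|/2 = 65.

65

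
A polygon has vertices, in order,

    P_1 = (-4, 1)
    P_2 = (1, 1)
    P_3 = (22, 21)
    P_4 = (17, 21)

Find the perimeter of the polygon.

|P_1P_2| = √((5)² + (0)²) = √25 = 5
|P_2P_3| = √((21)² + (20)²) = √841 = 29
|P_3P_4| = √((-5)² + (0)²) = √25 = 5
|P_4P_1| = √((-21)² + (-20)²) = √841 = 29
Perimeter = 5 + 29 + 5 + 29 = 68.

68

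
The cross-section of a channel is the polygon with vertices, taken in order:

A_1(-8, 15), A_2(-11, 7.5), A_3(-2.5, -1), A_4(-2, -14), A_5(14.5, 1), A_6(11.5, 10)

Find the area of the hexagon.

377.375

Σ = (105) + (29.75) + (33) + (201) + (133.5) + (252.5) = 754.75
Area = |Σ|/2 = 377.375.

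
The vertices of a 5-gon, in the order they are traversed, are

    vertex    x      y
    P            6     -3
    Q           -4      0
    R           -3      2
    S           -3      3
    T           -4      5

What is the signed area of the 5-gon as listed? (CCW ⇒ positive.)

P→Q: (6)(0) − (-4)(-3) = -12
Q→R: (-4)(2) − (-3)(0) = -8
R→S: (-3)(3) − (-3)(2) = -3
S→T: (-3)(5) − (-4)(3) = -3
T→P: (-4)(-3) − (6)(5) = -18
Σ = -44
Signed area = Σ/2 = -22 (negative ⇒ clockwise traversal).

-22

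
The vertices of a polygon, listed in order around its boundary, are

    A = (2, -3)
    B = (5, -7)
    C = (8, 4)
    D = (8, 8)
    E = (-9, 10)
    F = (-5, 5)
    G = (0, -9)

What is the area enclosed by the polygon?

164.5

Cross-terms: 1, 76, 32, 152, 5, 45, 18  ⇒  Σ = 329
Area = |Σ|/2 = 164.5.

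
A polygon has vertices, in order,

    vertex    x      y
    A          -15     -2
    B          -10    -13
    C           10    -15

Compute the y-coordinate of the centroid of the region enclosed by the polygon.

Apply Gauss's area formula. First the cross-terms c_i = x_i·y_{i+1} − x_{i+1}·y_i:
  175, 280, -245  ⇒  2A = 210, A = 105.
Then Σ (y_i + y_{i+1})·c_i = -6300, so ȳ = -6300 / (6·105) = -10.

-10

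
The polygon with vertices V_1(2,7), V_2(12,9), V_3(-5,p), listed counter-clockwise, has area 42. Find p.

14

Write out the shoelace sum; only the two edges meeting at V_3 involve p:
2·Area = [(12·p − (-5)·9) + ((-5)·7 − 2·p)] + -66
       = 10·p + -56 = 84
⇒ p = 14.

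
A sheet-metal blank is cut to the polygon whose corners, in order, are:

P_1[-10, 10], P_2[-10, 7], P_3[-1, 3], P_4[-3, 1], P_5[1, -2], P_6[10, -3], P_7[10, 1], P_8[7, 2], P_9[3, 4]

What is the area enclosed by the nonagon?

91

Σ = (30) + (-23) + (8) + (5) + (17) + (40) + (13) + (22) + (70) = 182
Area = |Σ|/2 = 91.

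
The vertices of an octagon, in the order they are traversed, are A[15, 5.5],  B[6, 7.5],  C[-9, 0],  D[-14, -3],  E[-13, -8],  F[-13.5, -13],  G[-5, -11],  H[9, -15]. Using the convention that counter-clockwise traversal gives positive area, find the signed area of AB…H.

Apply the shoelace formula: 2A = Σ (x_i·y_{i+1} − x_{i+1}·y_i), indices taken mod 8.
Σ = (79.5) + (67.5) + (27) + (73) + (61) + (83.5) + (174) + (274.5) = 840
Signed area = Σ/2 = 420 (positive ⇒ counter-clockwise traversal).

420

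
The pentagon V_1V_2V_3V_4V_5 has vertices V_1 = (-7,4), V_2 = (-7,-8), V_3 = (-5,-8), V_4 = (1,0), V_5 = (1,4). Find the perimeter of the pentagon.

36

|V_1V_2| = √((0)² + (-12)²) = √144 = 12
|V_2V_3| = √((2)² + (0)²) = √4 = 2
|V_3V_4| = √((6)² + (8)²) = √100 = 10
|V_4V_5| = √((0)² + (4)²) = √16 = 4
|V_5V_1| = √((-8)² + (0)²) = √64 = 8
Perimeter = 12 + 2 + 10 + 4 + 8 = 36.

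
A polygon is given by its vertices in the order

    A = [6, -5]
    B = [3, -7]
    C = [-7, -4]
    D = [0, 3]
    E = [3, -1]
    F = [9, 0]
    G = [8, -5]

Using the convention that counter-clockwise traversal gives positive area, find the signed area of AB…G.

-82

Apply Gauss's area formula: 2A = Σ (x_i·y_{i+1} − x_{i+1}·y_i), indices taken mod 7.
A→B: (6)(-7) − (3)(-5) = -27
B→C: (3)(-4) − (-7)(-7) = -61
C→D: (-7)(3) − (0)(-4) = -21
D→E: (0)(-1) − (3)(3) = -9
E→F: (3)(0) − (9)(-1) = 9
F→G: (9)(-5) − (8)(0) = -45
G→A: (8)(-5) − (6)(-5) = -10
Σ = -164
Signed area = Σ/2 = -82 (negative ⇒ clockwise traversal).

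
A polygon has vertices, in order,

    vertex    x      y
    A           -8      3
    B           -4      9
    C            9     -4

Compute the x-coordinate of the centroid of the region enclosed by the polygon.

Apply Gauss's area formula. First the cross-terms c_i = x_i·y_{i+1} − x_{i+1}·y_i:
  -60, -65, -5  ⇒  2A = -130, A = -65.
Then Σ (x_i + x_{i+1})·c_i = 390, so x̄ = 390 / (6·(-65)) = -1.

-1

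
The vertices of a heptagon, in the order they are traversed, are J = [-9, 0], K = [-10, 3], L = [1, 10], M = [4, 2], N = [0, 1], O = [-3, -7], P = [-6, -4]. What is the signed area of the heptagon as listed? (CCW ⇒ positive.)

Apply the shoelace (surveyor's) formula: 2A = Σ (x_i·y_{i+1} − x_{i+1}·y_i), indices taken mod 7.
J→K: (-9)(3) − (-10)(0) = -27
K→L: (-10)(10) − (1)(3) = -103
L→M: (1)(2) − (4)(10) = -38
M→N: (4)(1) − (0)(2) = 4
N→O: (0)(-7) − (-3)(1) = 3
O→P: (-3)(-4) − (-6)(-7) = -30
P→J: (-6)(0) − (-9)(-4) = -36
Σ = -227
Signed area = Σ/2 = -113.5 (negative ⇒ clockwise traversal).

-113.5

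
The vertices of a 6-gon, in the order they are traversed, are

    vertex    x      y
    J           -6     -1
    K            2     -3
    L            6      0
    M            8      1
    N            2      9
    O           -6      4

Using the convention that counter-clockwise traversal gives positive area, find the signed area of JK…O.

Apply the surveyor's formula: 2A = Σ (x_i·y_{i+1} − x_{i+1}·y_i), indices taken mod 6.
Cross-terms: 20, 18, 6, 70, 62, 30  ⇒  Σ = 206
Signed area = Σ/2 = 103 (positive ⇒ counter-clockwise traversal).

103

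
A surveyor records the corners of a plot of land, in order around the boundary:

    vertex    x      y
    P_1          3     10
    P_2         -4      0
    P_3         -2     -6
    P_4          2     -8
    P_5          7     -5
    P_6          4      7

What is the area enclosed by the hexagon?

113

Apply the shoelace formula: 2A = Σ (x_i·y_{i+1} − x_{i+1}·y_i), indices taken mod 6.
P_1→P_2: (3)(0) − (-4)(10) = 40
P_2→P_3: (-4)(-6) − (-2)(0) = 24
P_3→P_4: (-2)(-8) − (2)(-6) = 28
P_4→P_5: (2)(-5) − (7)(-8) = 46
P_5→P_6: (7)(7) − (4)(-5) = 69
P_6→P_1: (4)(10) − (3)(7) = 19
Σ = 226
Area = |Σ|/2 = 113.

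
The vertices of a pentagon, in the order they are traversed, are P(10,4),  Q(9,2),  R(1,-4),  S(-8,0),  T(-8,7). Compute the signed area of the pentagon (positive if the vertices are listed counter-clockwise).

Σ = (-16) + (-38) + (-32) + (-56) + (-102) = -244
Signed area = Σ/2 = -122 (negative ⇒ clockwise traversal).

-122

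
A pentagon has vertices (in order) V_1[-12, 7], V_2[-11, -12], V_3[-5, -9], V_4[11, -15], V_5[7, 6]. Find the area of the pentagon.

363

V_1→V_2: (-12)(-12) − (-11)(7) = 221
V_2→V_3: (-11)(-9) − (-5)(-12) = 39
V_3→V_4: (-5)(-15) − (11)(-9) = 174
V_4→V_5: (11)(6) − (7)(-15) = 171
V_5→V_1: (7)(7) − (-12)(6) = 121
Σ = 726
Area = |Σ|/2 = 363.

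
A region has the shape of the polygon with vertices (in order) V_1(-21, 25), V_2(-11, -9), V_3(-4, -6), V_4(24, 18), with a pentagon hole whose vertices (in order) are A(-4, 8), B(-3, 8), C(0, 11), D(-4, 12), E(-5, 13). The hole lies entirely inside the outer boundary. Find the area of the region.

Outer boundary:
Cross-terms: 464, 30, 72, 978  ⇒  Σ = 1544
Area = |Σ|/2 = 772.
Hole:
Apply the shoelace (surveyor's) formula: 2A = Σ (x_i·y_{i+1} − x_{i+1}·y_i), indices taken mod 5.
Σ = (-8) + (-33) + (44) + (8) + (12) = 23
Area = |Σ|/2 = 11.5.
Net area = 772 − 11.5 = 760.5.

760.5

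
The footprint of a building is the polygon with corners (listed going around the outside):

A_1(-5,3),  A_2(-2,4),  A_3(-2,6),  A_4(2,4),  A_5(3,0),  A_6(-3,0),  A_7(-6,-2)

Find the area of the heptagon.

36

Σ = (-14) + (-4) + (-20) + (-12) + (0) + (6) + (-28) = -72
Area = |Σ|/2 = 36.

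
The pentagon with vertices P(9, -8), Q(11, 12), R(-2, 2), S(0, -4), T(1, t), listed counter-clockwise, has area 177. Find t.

-12

The doubled signed area Σ (x_i y_{i+1} − x_{i+1} y_i) is linear in t.
With t=0 it equals 246; the coefficient of t is -9 (from the two edges through T).
So -9·t + 246 = 2·177 = 354 ⇒ t = -12.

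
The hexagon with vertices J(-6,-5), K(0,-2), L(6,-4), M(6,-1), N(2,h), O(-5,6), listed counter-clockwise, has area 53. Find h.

-1

Write out the shoelace sum; only the two edges meeting at N involve h:
2·Area = [(6·h − 2·(-1)) + (2·6 − (-5)·h)] + 103
       = 11·h + 117 = 106
⇒ h = -1.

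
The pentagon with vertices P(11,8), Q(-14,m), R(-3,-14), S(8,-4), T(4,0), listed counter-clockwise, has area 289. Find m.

7

Write out the shoelace sum; only the two edges meeting at Q involve m:
2·Area = [(11·m − (-14)·8) + ((-14)·(-14) − (-3)·m)] + 172
       = 14·m + 480 = 578
⇒ m = 7.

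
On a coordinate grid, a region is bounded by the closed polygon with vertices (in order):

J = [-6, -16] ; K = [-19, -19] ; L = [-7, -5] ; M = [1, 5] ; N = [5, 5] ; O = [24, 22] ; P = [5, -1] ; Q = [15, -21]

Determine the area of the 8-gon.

Apply the surveyor's formula: 2A = Σ (x_i·y_{i+1} − x_{i+1}·y_i), indices taken mod 8.
J→K: (-6)(-19) − (-19)(-16) = -190
K→L: (-19)(-5) − (-7)(-19) = -38
L→M: (-7)(5) − (1)(-5) = -30
M→N: (1)(5) − (5)(5) = -20
N→O: (5)(22) − (24)(5) = -10
O→P: (24)(-1) − (5)(22) = -134
P→Q: (5)(-21) − (15)(-1) = -90
Q→J: (15)(-16) − (-6)(-21) = -366
Σ = -878
Area = |Σ|/2 = 439.

439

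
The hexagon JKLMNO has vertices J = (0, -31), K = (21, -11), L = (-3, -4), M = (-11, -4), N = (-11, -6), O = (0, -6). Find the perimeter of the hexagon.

|JK| = √((21)² + (20)²) = √841 = 29
|KL| = √((-24)² + (7)²) = √625 = 25
|LM| = √((-8)² + (0)²) = √64 = 8
|MN| = √((0)² + (-2)²) = √4 = 2
|NO| = √((11)² + (0)²) = √121 = 11
|OJ| = √((0)² + (-25)²) = √625 = 25
Perimeter = 29 + 25 + 8 + 2 + 11 + 25 = 100.

100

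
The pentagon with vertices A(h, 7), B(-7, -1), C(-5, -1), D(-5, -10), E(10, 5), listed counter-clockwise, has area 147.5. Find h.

Write out the shoelace sum; only the two edges meeting at A involve h:
2·Area = [(10·7 − h·5) + (h·(-1) − (-7)·7)] + 122
       = -6·h + 241 = 295
⇒ h = -9.

-9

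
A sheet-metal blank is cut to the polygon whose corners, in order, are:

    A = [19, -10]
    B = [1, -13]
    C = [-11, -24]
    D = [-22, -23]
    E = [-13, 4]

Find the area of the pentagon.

506

Σ = (-237) + (-167) + (-275) + (-387) + (54) = -1012
Area = |Σ|/2 = 506.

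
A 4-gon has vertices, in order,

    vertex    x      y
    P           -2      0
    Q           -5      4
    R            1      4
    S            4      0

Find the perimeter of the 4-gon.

22

|PQ| = √((-3)² + (4)²) = √25 = 5
|QR| = √((6)² + (0)²) = √36 = 6
|RS| = √((3)² + (-4)²) = √25 = 5
|SP| = √((-6)² + (0)²) = √36 = 6
Perimeter = 5 + 6 + 5 + 6 = 22.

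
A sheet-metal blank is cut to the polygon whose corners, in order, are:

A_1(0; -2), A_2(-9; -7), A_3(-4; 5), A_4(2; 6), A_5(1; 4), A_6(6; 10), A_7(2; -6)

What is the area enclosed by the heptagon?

98.5

Apply Gauss's area formula: 2A = Σ (x_i·y_{i+1} − x_{i+1}·y_i), indices taken mod 7.
Cross-terms: -18, -73, -34, 2, -14, -56, -4  ⇒  Σ = -197
Area = |Σ|/2 = 98.5.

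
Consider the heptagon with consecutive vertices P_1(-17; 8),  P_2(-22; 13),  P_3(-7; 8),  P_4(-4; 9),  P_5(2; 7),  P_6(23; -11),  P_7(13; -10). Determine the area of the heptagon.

Apply the shoelace (surveyor's) formula: 2A = Σ (x_i·y_{i+1} − x_{i+1}·y_i), indices taken mod 7.
Σ = (-45) + (-85) + (-31) + (-46) + (-183) + (-87) + (-66) = -543
Area = |Σ|/2 = 271.5.

271.5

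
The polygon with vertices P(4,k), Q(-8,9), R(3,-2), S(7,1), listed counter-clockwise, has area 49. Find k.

4

Write out the shoelace sum; only the two edges meeting at P involve k:
2·Area = [(7·k − 4·1) + (4·9 − (-8)·k)] + 6
       = 15·k + 38 = 98
⇒ k = 4.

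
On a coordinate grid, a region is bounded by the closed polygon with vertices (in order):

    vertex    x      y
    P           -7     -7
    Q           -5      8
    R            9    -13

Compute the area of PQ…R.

P→Q: (-7)(8) − (-5)(-7) = -91
Q→R: (-5)(-13) − (9)(8) = -7
R→P: (9)(-7) − (-7)(-13) = -154
Σ = -252
Area = |Σ|/2 = 126.

126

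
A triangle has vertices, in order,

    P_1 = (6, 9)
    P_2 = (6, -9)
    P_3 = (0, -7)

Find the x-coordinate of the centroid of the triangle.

Apply the shoelace (surveyor's) formula. First the cross-terms c_i = x_i·y_{i+1} − x_{i+1}·y_i:
  -108, -42, 42  ⇒  2A = -108, A = -54.
Then Σ (x_i + x_{i+1})·c_i = -1296, so x̄ = -1296 / (6·(-54)) = 4.

4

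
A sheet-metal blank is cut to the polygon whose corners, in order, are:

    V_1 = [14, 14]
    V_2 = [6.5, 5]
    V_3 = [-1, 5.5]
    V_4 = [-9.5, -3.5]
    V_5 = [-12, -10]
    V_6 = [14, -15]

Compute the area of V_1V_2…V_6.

Apply the shoelace (surveyor's) formula: 2A = Σ (x_i·y_{i+1} − x_{i+1}·y_i), indices taken mod 6.
Σ = (-21) + (40.75) + (55.75) + (53) + (320) + (406) = 854.5
Area = |Σ|/2 = 427.25.

427.25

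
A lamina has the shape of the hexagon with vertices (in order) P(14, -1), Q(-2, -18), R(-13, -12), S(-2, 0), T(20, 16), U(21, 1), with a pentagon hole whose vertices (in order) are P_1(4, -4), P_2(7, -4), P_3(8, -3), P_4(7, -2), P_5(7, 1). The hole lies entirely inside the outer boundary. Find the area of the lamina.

Outer boundary:
Apply Gauss's area formula: 2A = Σ (x_i·y_{i+1} − x_{i+1}·y_i), indices taken mod 6.
Σ = (-254) + (-210) + (-24) + (-32) + (-316) + (-35) = -871
Area = |Σ|/2 = 435.5.
Hole:
Apply Gauss's area formula: 2A = Σ (x_i·y_{i+1} − x_{i+1}·y_i), indices taken mod 5.
Cross-terms: 12, 11, 5, 21, -32  ⇒  Σ = 17
Area = |Σ|/2 = 8.5.
Net area = 435.5 − 8.5 = 427.

427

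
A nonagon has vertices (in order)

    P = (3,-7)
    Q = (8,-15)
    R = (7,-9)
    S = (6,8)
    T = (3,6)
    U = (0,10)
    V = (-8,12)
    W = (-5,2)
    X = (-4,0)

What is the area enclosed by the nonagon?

Apply Gauss's area formula: 2A = Σ (x_i·y_{i+1} − x_{i+1}·y_i), indices taken mod 9.
Σ = (11) + (33) + (110) + (12) + (30) + (80) + (44) + (8) + (28) = 356
Area = |Σ|/2 = 178.

178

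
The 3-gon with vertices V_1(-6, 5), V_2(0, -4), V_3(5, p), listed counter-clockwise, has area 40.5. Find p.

2

Write out the shoelace sum; only the two edges meeting at V_3 involve p:
2·Area = [(0·p − 5·(-4)) + (5·5 − (-6)·p)] + 24
       = 6·p + 69 = 81
⇒ p = 2.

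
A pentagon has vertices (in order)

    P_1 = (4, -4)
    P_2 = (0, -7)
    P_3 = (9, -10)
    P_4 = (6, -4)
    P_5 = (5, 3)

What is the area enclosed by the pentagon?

32.5

Apply Gauss's area formula: 2A = Σ (x_i·y_{i+1} − x_{i+1}·y_i), indices taken mod 5.
P_1→P_2: (4)(-7) − (0)(-4) = -28
P_2→P_3: (0)(-10) − (9)(-7) = 63
P_3→P_4: (9)(-4) − (6)(-10) = 24
P_4→P_5: (6)(3) − (5)(-4) = 38
P_5→P_1: (5)(-4) − (4)(3) = -32
Σ = 65
Area = |Σ|/2 = 32.5.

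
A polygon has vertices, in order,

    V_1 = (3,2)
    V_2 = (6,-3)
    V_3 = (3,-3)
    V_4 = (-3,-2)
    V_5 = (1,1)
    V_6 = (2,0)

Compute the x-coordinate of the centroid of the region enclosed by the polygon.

127/66

Apply the shoelace (surveyor's) formula. First the cross-terms c_i = x_i·y_{i+1} − x_{i+1}·y_i:
  -21, -9, -15, -1, -2, 4  ⇒  2A = -44, A = -22.
Then Σ (x_i + x_{i+1})·c_i = -254, so x̄ = -254 / (6·(-22)) = 127/66.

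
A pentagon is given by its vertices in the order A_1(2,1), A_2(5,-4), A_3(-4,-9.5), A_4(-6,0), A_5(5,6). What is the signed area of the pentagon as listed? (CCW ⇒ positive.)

-88.25

Apply Gauss's area formula: 2A = Σ (x_i·y_{i+1} − x_{i+1}·y_i), indices taken mod 5.
Σ = (-13) + (-63.5) + (-57) + (-36) + (-7) = -176.5
Signed area = Σ/2 = -88.25 (negative ⇒ clockwise traversal).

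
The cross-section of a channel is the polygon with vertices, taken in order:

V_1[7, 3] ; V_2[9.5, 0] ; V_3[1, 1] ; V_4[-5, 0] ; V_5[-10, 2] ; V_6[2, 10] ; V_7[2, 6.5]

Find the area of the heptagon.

Apply the shoelace formula: 2A = Σ (x_i·y_{i+1} − x_{i+1}·y_i), indices taken mod 7.
Σ = (-28.5) + (9.5) + (5) + (-10) + (-104) + (-7) + (-39.5) = -174.5
Area = |Σ|/2 = 87.25.

87.25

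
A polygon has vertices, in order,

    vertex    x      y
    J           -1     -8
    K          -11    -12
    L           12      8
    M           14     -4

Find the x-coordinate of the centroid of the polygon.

1175/222

Apply the shoelace formula. First the cross-terms c_i = x_i·y_{i+1} − x_{i+1}·y_i:
  -76, 56, -160, -116  ⇒  2A = -296, A = -148.
Then Σ (x_i + x_{i+1})·c_i = -4700, so x̄ = -4700 / (6·(-148)) = 1175/222.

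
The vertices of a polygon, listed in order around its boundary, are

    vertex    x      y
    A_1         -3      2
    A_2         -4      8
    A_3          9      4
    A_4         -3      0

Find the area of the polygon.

Apply Gauss's area formula: 2A = Σ (x_i·y_{i+1} − x_{i+1}·y_i), indices taken mod 4.
Σ = (-16) + (-88) + (12) + (-6) = -98
Area = |Σ|/2 = 49.

49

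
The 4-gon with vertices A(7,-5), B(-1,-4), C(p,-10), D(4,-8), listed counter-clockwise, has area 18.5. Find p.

The doubled signed area Σ (x_i y_{i+1} − x_{i+1} y_i) is linear in p.
With p=0 it equals 53; the coefficient of p is -4 (from the two edges through C).
So -4·p + 53 = 2·18.5 = 37 ⇒ p = 4.

4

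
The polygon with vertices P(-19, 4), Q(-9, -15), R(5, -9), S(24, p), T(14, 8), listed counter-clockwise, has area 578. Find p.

The doubled signed area Σ (x_i y_{i+1} − x_{i+1} y_i) is linear in p.
With p=0 it equals 1093; the coefficient of p is -9 (from the two edges through S).
So -9·p + 1093 = 2·578 = 1156 ⇒ p = -7.

-7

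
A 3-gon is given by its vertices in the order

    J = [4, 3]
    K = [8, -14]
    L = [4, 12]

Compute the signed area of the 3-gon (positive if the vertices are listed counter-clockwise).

18

J→K: (4)(-14) − (8)(3) = -80
K→L: (8)(12) − (4)(-14) = 152
L→J: (4)(3) − (4)(12) = -36
Σ = 36
Signed area = Σ/2 = 18 (positive ⇒ counter-clockwise traversal).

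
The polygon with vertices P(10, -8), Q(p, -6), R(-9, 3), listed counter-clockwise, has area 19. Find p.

The doubled signed area Σ (x_i y_{i+1} − x_{i+1} y_i) is linear in p.
With p=0 it equals -72; the coefficient of p is 11 (from the two edges through Q).
So 11·p + -72 = 2·19 = 38 ⇒ p = 10.

10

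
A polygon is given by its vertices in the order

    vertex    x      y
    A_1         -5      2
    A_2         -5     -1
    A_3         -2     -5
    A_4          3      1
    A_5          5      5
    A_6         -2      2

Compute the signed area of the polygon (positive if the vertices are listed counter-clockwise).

Apply Gauss's area formula: 2A = Σ (x_i·y_{i+1} − x_{i+1}·y_i), indices taken mod 6.
Σ = (15) + (23) + (13) + (10) + (20) + (6) = 87
Signed area = Σ/2 = 43.5 (positive ⇒ counter-clockwise traversal).

43.5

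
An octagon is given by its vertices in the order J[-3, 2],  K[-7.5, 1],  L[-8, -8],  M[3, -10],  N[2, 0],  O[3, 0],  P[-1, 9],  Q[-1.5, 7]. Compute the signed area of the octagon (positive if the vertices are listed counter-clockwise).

Apply the shoelace (surveyor's) formula: 2A = Σ (x_i·y_{i+1} − x_{i+1}·y_i), indices taken mod 8.
Σ = (12) + (68) + (104) + (20) + (0) + (27) + (6.5) + (18) = 255.5
Signed area = Σ/2 = 127.75 (positive ⇒ counter-clockwise traversal).

127.75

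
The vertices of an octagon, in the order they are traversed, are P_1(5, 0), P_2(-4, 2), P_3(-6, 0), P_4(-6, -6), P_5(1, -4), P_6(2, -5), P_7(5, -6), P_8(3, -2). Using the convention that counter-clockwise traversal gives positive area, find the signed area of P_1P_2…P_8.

61

Apply the shoelace (surveyor's) formula: 2A = Σ (x_i·y_{i+1} − x_{i+1}·y_i), indices taken mod 8.
Cross-terms: 10, 12, 36, 30, 3, 13, 8, 10  ⇒  Σ = 122
Signed area = Σ/2 = 61 (positive ⇒ counter-clockwise traversal).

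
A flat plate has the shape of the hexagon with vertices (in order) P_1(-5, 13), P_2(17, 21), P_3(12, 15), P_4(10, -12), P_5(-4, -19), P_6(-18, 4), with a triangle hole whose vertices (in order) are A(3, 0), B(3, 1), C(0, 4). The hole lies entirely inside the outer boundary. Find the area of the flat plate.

712

Outer boundary:
Apply Gauss's area formula: 2A = Σ (x_i·y_{i+1} − x_{i+1}·y_i), indices taken mod 6.
Σ = (-326) + (3) + (-294) + (-238) + (-358) + (-214) = -1427
Area = |Σ|/2 = 713.5.
Hole:
Σ = (3) + (12) + (-12) = 3
Area = |Σ|/2 = 1.5.
Net area = 713.5 − 1.5 = 712.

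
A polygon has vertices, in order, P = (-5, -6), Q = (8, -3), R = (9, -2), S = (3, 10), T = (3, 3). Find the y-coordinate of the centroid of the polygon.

Apply the surveyor's formula. First the cross-terms c_i = x_i·y_{i+1} − x_{i+1}·y_i:
  63, 11, 96, -21, -3  ⇒  2A = 146, A = 73.
Then Σ (y_i + y_{i+1})·c_i = -118, so ȳ = -118 / (6·73) = -59/219.

-59/219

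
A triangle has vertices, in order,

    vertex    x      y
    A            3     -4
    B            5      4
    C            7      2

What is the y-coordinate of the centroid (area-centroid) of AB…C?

2/3

Apply the shoelace (surveyor's) formula. First the cross-terms c_i = x_i·y_{i+1} − x_{i+1}·y_i:
  32, -18, -34  ⇒  2A = -20, A = -10.
Then Σ (y_i + y_{i+1})·c_i = -40, so ȳ = -40 / (6·(-10)) = 2/3.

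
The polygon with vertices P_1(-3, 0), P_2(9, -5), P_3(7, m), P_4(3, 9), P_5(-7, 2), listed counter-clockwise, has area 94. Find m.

The doubled signed area Σ (x_i y_{i+1} − x_{i+1} y_i) is linear in m.
With m=0 it equals 188; the coefficient of m is 6 (from the two edges through P_3).
So 6·m + 188 = 2·94 = 188 ⇒ m = 0.

0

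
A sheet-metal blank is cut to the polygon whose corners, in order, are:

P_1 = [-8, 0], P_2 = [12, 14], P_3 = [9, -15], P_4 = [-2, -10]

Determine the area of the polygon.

309

Cross-terms: -112, -306, -120, -80  ⇒  Σ = -618
Area = |Σ|/2 = 309.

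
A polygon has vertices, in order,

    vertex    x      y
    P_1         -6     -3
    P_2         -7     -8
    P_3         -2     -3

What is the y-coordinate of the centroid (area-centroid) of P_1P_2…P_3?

Apply the shoelace (surveyor's) formula. First the cross-terms c_i = x_i·y_{i+1} − x_{i+1}·y_i:
  27, 5, -12  ⇒  2A = 20, A = 10.
Then Σ (y_i + y_{i+1})·c_i = -280, so ȳ = -280 / (6·10) = -14/3.

-14/3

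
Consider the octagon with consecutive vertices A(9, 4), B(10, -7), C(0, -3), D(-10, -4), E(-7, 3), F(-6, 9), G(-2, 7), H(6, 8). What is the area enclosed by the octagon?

198

Σ = (-103) + (-30) + (-30) + (-58) + (-45) + (-24) + (-58) + (-48) = -396
Area = |Σ|/2 = 198.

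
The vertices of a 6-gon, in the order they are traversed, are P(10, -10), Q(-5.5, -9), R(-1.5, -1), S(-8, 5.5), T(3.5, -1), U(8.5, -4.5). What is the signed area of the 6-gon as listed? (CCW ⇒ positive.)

-113.875

Apply Gauss's area formula: 2A = Σ (x_i·y_{i+1} − x_{i+1}·y_i), indices taken mod 6.
Σ = (-145) + (-8) + (-16.25) + (-11.25) + (-7.25) + (-40) = -227.75
Signed area = Σ/2 = -113.875 (negative ⇒ clockwise traversal).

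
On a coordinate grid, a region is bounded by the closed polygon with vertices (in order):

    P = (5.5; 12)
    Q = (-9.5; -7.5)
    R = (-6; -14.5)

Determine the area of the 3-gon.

86.625

P→Q: (5.5)(-7.5) − (-9.5)(12) = 72.75
Q→R: (-9.5)(-14.5) − (-6)(-7.5) = 92.75
R→P: (-6)(12) − (5.5)(-14.5) = 7.75
Σ = 173.25
Area = |Σ|/2 = 86.625.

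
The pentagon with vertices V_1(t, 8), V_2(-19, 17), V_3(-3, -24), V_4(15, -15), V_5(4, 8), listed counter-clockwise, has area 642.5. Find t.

1

The doubled signed area Σ (x_i y_{i+1} − x_{i+1} y_i) is linear in t.
With t=0 it equals 1276; the coefficient of t is 9 (from the two edges through V_1).
So 9·t + 1276 = 2·642.5 = 1285 ⇒ t = 1.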